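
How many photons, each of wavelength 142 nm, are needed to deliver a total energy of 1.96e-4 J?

1.40e14 photons

Per-photon energy: E = 1.399e-18 J (from wavelength = 142 nm).
N = E_total / E_photon = 1.96e-4 J / 1.399e-18 J = 1.40e14.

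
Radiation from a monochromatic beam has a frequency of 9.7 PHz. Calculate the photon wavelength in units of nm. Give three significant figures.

30.9 nm

(c = 2.99792458 × 10^8 m/s.)
Convert to SI: f = 9.7 PHz = 9.7 × 10^15 Hz.
The photon relation is λ = c/f, giving λ = 3.091 × 10^-8 m.
Converting to nm: λ = 30.91 nm ≈ 30.9 nm.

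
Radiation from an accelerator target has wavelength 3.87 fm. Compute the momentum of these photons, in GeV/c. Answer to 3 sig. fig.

Take h = 6.62607015 × 10^-34 J·s, c = 2.99792458 × 10^8 m/s, 1 eV = 1.602176634 × 10^-19 J.
In SI units: λ = 3.87 fm = 3.87 × 10^-15 m.
Apply p = h/λ: p = 1.712 × 10^-19 kg·m/s.
Converting to GeV/c: p = 0.3204 GeV/c ≈ 0.320 GeV/c.

0.320 GeV/c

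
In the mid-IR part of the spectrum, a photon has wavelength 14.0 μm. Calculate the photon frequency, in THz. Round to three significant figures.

Convert to SI: λ = 14.0 μm = 1.40e-5 m.
Since f = c/λ for a photon, f = 2.141e13 Hz.
Converting to THz: f = 21.41 THz ≈ 21.4 THz.

21.4 THz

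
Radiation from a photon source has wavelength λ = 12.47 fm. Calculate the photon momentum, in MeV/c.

Take h = 6.62607015e-34 J·s, c = 2.99792458e8 m/s, 1 eV = 1.602176634e-19 J.
Convert to SI: λ = 12.47 fm = 1.247e-14 m.
For a photon p = h/λ, so p = 5.314e-20 kg·m/s.
Converting to MeV/c: p = 99.43 MeV/c ≈ 99.4 MeV/c.

99.4 MeV/c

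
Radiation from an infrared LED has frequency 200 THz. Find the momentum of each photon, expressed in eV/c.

Take h = 6.62607015·10^-34 J·s, c = 2.99792458·10^8 m/s, 1 eV = 1.602176634·10^-19 J.
Convert to SI: f = 200 THz = 2.00·10^14 Hz.
Since p = hf/c for a photon, p = 4.420·10^-28 kg·m/s.
Converting to eV/c: p = 0.8271 eV/c ≈ 0.827 eV/c.

0.827 eV/c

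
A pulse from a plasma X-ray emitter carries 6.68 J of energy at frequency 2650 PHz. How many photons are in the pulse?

Per-photon energy: E = 1.756 × 10^-15 J (from frequency = 2650 PHz).
N = E_total / E_photon = 6.68 J / 1.756 × 10^-15 J = 3.80 × 10^15.

3.80 × 10^15 photons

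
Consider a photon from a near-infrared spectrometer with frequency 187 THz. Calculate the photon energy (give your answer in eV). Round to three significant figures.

First convert: f = 187 THz = 1.87·10^14 Hz.
Since E = hf for a photon, E = 1.239·10^-19 J.
Converting to eV: E = 0.7734 eV ≈ 0.773 eV.

0.773 eV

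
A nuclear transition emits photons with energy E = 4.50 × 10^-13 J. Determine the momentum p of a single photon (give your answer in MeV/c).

Since p = E/c for a photon, p = 1.501 × 10^-21 kg·m/s.
Converting to MeV/c: p = 2.809 MeV/c ≈ 2.81 MeV/c.

2.81 MeV/c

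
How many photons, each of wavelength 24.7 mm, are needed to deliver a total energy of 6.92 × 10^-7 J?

8.60 × 10^16 photons

Per-photon energy: E = 8.042 × 10^-24 J (from wavelength = 24.7 mm).
N = E_total / E_photon = 6.92 × 10^-7 J / 8.042 × 10^-24 J = 8.60 × 10^16.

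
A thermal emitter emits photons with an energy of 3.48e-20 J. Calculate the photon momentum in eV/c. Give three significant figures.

0.217 eV/c

Apply p = E/c: p = 1.161e-28 kg·m/s.
Converting to eV/c: p = 0.2172 eV/c ≈ 0.217 eV/c.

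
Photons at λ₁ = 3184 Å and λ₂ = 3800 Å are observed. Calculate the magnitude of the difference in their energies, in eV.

0.631 eV

Using E = hc/λ: E₁ = 6.2388 × 10^-19 J, E₂ = 5.2275 × 10^-19 J.
|ΔE| = |6.2388 × 10^-19 − 5.2275 × 10^-19| = 1.01 × 10^-19 J = 0.631 eV.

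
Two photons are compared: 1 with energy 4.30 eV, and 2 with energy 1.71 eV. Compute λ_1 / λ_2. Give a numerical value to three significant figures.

λ_1 = 2.883e-7 m (from energy = 4.30 eV, via λ = hc/E).
λ_2 = 7.251e-7 m (from energy = 1.71 eV, via λ = hc/E).
Ratio = 2.883e-7 / 7.251e-7 = 0.398.

0.398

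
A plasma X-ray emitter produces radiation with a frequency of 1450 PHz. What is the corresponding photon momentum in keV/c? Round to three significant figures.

Take h = 6.62607015 × 10^-34 J·s, c = 2.99792458 × 10^8 m/s, 1 eV = 1.602176634 × 10^-19 J.
First convert: f = 1450 PHz = 1.45 × 10^18 Hz.
The photon relation is p = hf/c, giving p = 3.205 × 10^-24 kg·m/s.
Converting to keV/c: p = 5.997 keV/c ≈ 6.00 keV/c.

6.00 keV/c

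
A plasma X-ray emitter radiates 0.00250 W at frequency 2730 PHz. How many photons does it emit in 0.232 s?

Total energy: E_total = P·t = 0.00250 × 0.232 = 5.800e-4 J.
Per-photon energy: E = 1.809e-15 J.
N = E_total / E_photon = 3.21e11.

3.21e11 photons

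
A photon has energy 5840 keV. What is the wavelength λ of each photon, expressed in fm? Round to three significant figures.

Use h = 6.62607015e-34 J·s, c = 2.99792458e8 m/s, 1 eV = 1.602176634e-19 J.
In SI units: E = 5840 keV = 9.3567e-13 J.
The photon relation is λ = hc/E, giving λ = 2.123e-13 m.
Converting to fm: λ = 212.3 fm ≈ 212 fm.

212 fm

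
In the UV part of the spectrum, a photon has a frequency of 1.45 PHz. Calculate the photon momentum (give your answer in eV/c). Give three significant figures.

6.00 eV/c

Take h = 6.62607015 × 10^-34 J·s, c = 2.99792458 × 10^8 m/s, 1 eV = 1.602176634 × 10^-19 J.
In SI units: f = 1.45 PHz = 1.45 × 10^15 Hz.
The photon relation is p = hf/c, giving p = 3.205 × 10^-27 kg·m/s.
Converting to eV/c: p = 5.997 eV/c ≈ 6.00 eV/c.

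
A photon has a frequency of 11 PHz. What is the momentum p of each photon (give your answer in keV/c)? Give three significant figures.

First convert: f = 11 PHz = 1.1e16 Hz.
For a photon p = hf/c, so p = 2.431e-26 kg·m/s.
Converting to keV/c: p = 0.04549 keV/c ≈ 0.0455 keV/c.

0.0455 keV/c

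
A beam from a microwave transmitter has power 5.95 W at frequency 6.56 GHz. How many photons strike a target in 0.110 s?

Total energy: E_total = P·t = 5.95 × 0.110 = 0.6545 J.
Per-photon energy: E = 4.347e-24 J.
N = E_total / E_photon = 1.51e23.

1.51e23 photons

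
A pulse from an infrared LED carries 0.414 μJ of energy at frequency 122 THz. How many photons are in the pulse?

Per-photon energy: E = 8.084 × 10^-20 J (from frequency = 122 THz).
N = E_total / E_photon = 4.14 × 10^-7 J / 8.084 × 10^-20 J = 5.12 × 10^12.

5.12 × 10^12 photons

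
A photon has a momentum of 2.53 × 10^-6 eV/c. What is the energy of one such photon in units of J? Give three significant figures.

4.05 × 10^-25 J

First convert: p = 2.53 × 10^-6 eV/c = 1.3521 × 10^-33 kg·m/s.
Apply E = pc: E = 4.054 × 10^-25 J.
So E ≈ 4.05 × 10^-25 J.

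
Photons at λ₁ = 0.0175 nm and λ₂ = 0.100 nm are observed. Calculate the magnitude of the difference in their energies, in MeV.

0.0584 MeV

Using E = hc/λ: E₁ = 1.135 × 10^-14 J, E₂ = 1.986 × 10^-15 J.
|ΔE| = |1.135 × 10^-14 − 1.986 × 10^-15| = 9.36 × 10^-15 J = 0.0584 MeV.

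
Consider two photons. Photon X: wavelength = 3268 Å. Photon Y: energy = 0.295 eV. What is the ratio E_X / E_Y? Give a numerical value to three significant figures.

E_X = 6.078e-19 J (from wavelength = 3268 Å, via E = hc/λ).
E_Y = 4.726e-20 J (from energy = 0.295 eV, via E given directly).
Ratio = 6.078e-19 / 4.726e-20 = 12.9.

12.9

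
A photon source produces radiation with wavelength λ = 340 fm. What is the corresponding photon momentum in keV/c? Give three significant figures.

In SI units: λ = 340 fm = 3.4 × 10^-13 m.
Apply p = h/λ: p = 1.949 × 10^-21 kg·m/s.
Converting to keV/c: p = 3647 keV/c ≈ 3650 keV/c.

3650 keV/c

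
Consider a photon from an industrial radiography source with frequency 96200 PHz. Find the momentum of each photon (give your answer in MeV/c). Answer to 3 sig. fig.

0.398 MeV/c

Convert to SI: f = 96200 PHz = 9.62 × 10^19 Hz.
The photon relation is p = hf/c, giving p = 2.126 × 10^-22 kg·m/s.
Converting to MeV/c: p = 0.3979 MeV/c ≈ 0.398 MeV/c.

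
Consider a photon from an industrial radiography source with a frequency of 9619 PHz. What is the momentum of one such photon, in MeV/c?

Convert to SI: f = 9619 PHz = 9.619e18 Hz.
For a photon p = hf/c, so p = 2.126e-23 kg·m/s.
Converting to MeV/c: p = 0.03978 MeV/c ≈ 0.0398 MeV/c.

0.0398 MeV/c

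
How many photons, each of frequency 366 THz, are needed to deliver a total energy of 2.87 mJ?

Per-photon energy: E = 2.425e-19 J (from frequency = 366 THz).
N = E_total / E_photon = 0.00287 J / 2.425e-19 J = 1.18e16.

1.18e16 photons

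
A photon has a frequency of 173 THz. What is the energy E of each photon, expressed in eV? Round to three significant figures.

0.715 eV

In SI units: f = 173 THz = 1.73e14 Hz.
For a photon E = hf, so E = 1.146e-19 J.
Converting to eV: E = 0.7155 eV ≈ 0.715 eV.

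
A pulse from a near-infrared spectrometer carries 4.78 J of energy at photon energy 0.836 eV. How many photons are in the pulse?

Per-photon energy: E = 1.339 × 10^-19 J (from energy = 0.836 eV).
N = E_total / E_photon = 4.78 J / 1.339 × 10^-19 J = 3.57 × 10^19.

3.57 × 10^19 photons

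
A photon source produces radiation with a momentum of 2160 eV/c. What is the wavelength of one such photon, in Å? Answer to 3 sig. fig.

5.74 Å

Use h = 6.62607015e-34 J·s, c = 2.99792458e8 m/s, 1 eV = 1.602176634e-19 J.
First convert: p = 2160 eV/c = 1.1544e-24 kg·m/s.
Since λ = h/p for a photon, λ = 5.740e-10 m.
Converting to Å: λ = 5.740 Å ≈ 5.74 Å.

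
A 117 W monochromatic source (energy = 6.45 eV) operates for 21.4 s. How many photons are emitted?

2.42 × 10^21 photons

Total energy: E_total = P·t = 117 × 21.4 = 2504 J.
Per-photon energy: E = 1.033 × 10^-18 J.
N = E_total / E_photon = 2.42 × 10^21.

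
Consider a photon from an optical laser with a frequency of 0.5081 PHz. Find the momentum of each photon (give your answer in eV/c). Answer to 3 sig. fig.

2.10 eV/c

(h = 6.62607015 × 10^-34 J·s, c = 2.99792458 × 10^8 m/s, 1 eV = 1.602176634 × 10^-19 J.)
Convert to SI: f = 0.5081 PHz = 5.081 × 10^14 Hz.
Since p = hf/c for a photon, p = 1.123 × 10^-27 kg·m/s.
Converting to eV/c: p = 2.101 eV/c ≈ 2.10 eV/c.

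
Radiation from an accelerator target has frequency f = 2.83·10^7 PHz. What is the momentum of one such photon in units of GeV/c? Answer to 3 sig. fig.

(h = 6.62607015·10^-34 J·s, c = 2.99792458·10^8 m/s, 1 eV = 1.602176634·10^-19 J.)
Convert to SI: f = 2.83·10^7 PHz = 2.83·10^22 Hz.
Since p = hf/c for a photon, p = 6.255·10^-20 kg·m/s.
Converting to GeV/c: p = 0.1170 GeV/c ≈ 0.117 GeV/c.

0.117 GeV/c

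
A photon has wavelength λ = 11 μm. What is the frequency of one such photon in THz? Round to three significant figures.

27.3 THz

Convert to SI: λ = 11 μm = 1.1·10^-5 m.
Apply f = c/λ: f = 2.725·10^13 Hz.
Converting to THz: f = 27.25 THz ≈ 27.3 THz.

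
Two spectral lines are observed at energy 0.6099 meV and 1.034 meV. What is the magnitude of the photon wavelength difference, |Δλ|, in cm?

0.0834 cm

Using λ = hc/E: λ₁ = 0.0020329 m, λ₂ = 0.0011991 m.
|Δλ| = |0.0020329 − 0.0011991| = 8.34·10^-4 m = 0.0834 cm.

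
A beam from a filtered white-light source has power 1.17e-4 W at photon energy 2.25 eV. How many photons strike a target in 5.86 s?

1.90e15 photons

Total energy: E_total = P·t = 1.17e-4 × 5.86 = 6.856e-4 J.
Per-photon energy: E = 3.605e-19 J.
N = E_total / E_photon = 1.90e15.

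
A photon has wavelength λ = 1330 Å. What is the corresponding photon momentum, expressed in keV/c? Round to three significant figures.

In SI units: λ = 1330 Å = 1.33e-7 m.
Since p = h/λ for a photon, p = 4.982e-27 kg·m/s.
Converting to keV/c: p = 0.009322 keV/c ≈ 9.32e-3 keV/c.

9.32e-3 keV/c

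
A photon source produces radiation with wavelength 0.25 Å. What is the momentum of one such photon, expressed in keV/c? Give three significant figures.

49.6 keV/c

First convert: λ = 0.25 Å = 2.5 × 10^-11 m.
Since p = h/λ for a photon, p = 2.650 × 10^-23 kg·m/s.
Converting to keV/c: p = 49.59 keV/c ≈ 49.6 keV/c.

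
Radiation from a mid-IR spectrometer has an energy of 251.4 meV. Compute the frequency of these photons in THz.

60.8 THz

Use h = 6.62607015e-34 J·s, 1 eV = 1.602176634e-19 J.
Convert to SI: E = 251.4 meV = 4.0279e-20 J.
For a photon f = E/h, so f = 6.079e13 Hz.
Converting to THz: f = 60.79 THz ≈ 60.8 THz.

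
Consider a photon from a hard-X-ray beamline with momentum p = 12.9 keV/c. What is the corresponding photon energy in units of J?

2.07 × 10^-15 J

First convert: p = 12.9 keV/c = 6.8941 × 10^-24 kg·m/s.
Since E = pc for a photon, E = 2.067 × 10^-15 J.
So E ≈ 2.07 × 10^-15 J.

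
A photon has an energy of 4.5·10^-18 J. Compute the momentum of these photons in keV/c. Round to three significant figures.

0.0281 keV/c

For a photon p = E/c, so p = 1.501·10^-26 kg·m/s.
Converting to keV/c: p = 0.02809 keV/c ≈ 0.0281 keV/c.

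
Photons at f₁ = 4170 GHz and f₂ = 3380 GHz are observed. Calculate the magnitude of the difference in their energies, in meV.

3.27 meV

Using E = hf: E₁ = 2.763 × 10^-21 J, E₂ = 2.240 × 10^-21 J.
|ΔE| = |2.763 × 10^-21 − 2.240 × 10^-21| = 5.23 × 10^-22 J = 3.27 meV.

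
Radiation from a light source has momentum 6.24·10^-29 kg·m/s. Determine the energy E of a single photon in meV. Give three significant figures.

(c = 2.99792458·10^8 m/s, 1 eV = 1.602176634·10^-19 J.)
Since E = pc for a photon, E = 1.871·10^-20 J.
Converting to meV: E = 116.8 meV ≈ 117 meV.

117 meV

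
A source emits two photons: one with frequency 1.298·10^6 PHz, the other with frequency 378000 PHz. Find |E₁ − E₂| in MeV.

3.80 MeV

Using E = hf: E₁ = 8.6006·10^-13 J, E₂ = 2.5047·10^-13 J.
|ΔE| = |8.6006·10^-13 − 2.5047·10^-13| = 6.10·10^-13 J = 3.80 MeV.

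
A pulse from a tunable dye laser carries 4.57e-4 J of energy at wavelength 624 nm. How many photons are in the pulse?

Per-photon energy: E = 3.183e-19 J (from wavelength = 624 nm).
N = E_total / E_photon = 4.57e-4 J / 3.183e-19 J = 1.44e15.

1.44e15 photons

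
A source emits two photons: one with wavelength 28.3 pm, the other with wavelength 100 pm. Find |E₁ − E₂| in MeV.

0.0314 MeV

Using E = hc/λ: E₁ = 7.019 × 10^-15 J, E₂ = 1.986 × 10^-15 J.
|ΔE| = |7.019 × 10^-15 − 1.986 × 10^-15| = 5.03 × 10^-15 J = 0.0314 MeV.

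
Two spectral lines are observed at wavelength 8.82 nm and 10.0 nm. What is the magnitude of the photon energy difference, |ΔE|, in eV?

Using E = hc/λ: E₁ = 2.252 × 10^-17 J, E₂ = 1.986 × 10^-17 J.
|ΔE| = |2.252 × 10^-17 − 1.986 × 10^-17| = 2.66 × 10^-18 J = 16.6 eV.

16.6 eV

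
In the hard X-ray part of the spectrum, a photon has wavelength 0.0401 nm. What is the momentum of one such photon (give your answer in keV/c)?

Use h = 6.62607015e-34 J·s, c = 2.99792458e8 m/s, 1 eV = 1.602176634e-19 J.
Convert to SI: λ = 0.0401 nm = 4.01e-11 m.
For a photon p = h/λ, so p = 1.652e-23 kg·m/s.
Converting to keV/c: p = 30.92 keV/c ≈ 30.9 keV/c.

30.9 keV/c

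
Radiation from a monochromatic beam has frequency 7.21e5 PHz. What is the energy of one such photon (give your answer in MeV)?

First convert: f = 7.21e5 PHz = 7.21e20 Hz.
Since E = hf for a photon, E = 4.777e-13 J.
Converting to MeV: E = 2.982 MeV ≈ 2.98 MeV.

2.98 MeV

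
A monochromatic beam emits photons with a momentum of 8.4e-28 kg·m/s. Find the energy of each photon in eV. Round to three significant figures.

1.57 eV

For a photon E = pc, so E = 2.518e-19 J.
Converting to eV: E = 1.572 eV ≈ 1.57 eV.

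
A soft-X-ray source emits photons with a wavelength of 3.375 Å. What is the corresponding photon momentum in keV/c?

Use h = 6.62607015e-34 J·s, c = 2.99792458e8 m/s, 1 eV = 1.602176634e-19 J.
First convert: λ = 3.375 Å = 3.375e-10 m.
For a photon p = h/λ, so p = 1.963e-24 kg·m/s.
Converting to keV/c: p = 3.674 keV/c ≈ 3.67 keV/c.

3.67 keV/c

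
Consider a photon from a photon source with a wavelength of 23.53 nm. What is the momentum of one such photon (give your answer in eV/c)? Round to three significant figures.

Take h = 6.62607015e-34 J·s, c = 2.99792458e8 m/s, 1 eV = 1.602176634e-19 J.
In SI units: λ = 23.53 nm = 2.353e-8 m.
Since p = h/λ for a photon, p = 2.816e-26 kg·m/s.
Converting to eV/c: p = 52.69 eV/c ≈ 52.7 eV/c.

52.7 eV/c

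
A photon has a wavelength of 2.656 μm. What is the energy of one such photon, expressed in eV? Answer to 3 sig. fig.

0.467 eV

Use h = 6.62607015 × 10^-34 J·s, c = 2.99792458 × 10^8 m/s, 1 eV = 1.602176634 × 10^-19 J.
In SI units: λ = 2.656 μm = 2.656 × 10^-6 m.
Apply E = hc/λ: E = 7.479 × 10^-20 J.
Converting to eV: E = 0.4668 eV ≈ 0.467 eV.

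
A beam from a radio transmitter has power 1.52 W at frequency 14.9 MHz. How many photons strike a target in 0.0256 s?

Total energy: E_total = P·t = 1.52 × 0.0256 = 0.03891 J.
Per-photon energy: E = 9.873·10^-27 J.
N = E_total / E_photon = 3.94·10^24.

3.94·10^24 photons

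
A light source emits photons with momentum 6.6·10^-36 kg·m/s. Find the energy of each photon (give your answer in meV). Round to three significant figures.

Apply E = pc: E = 1.979·10^-27 J.
Converting to meV: E = 1.235·10^-5 meV ≈ 1.23·10^-5 meV.

1.23·10^-5 meV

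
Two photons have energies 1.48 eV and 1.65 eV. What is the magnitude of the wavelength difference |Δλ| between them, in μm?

Using λ = hc/E: λ₁ = 8.377 × 10^-7 m, λ₂ = 7.514 × 10^-7 m.
|Δλ| = |8.377 × 10^-7 − 7.514 × 10^-7| = 8.63 × 10^-8 m = 0.0863 μm.

0.0863 μm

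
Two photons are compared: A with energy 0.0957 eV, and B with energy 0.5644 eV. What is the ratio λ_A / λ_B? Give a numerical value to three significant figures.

λ_A = 1.296e-5 m (from energy = 0.0957 eV, via λ = hc/E).
λ_B = 2.197e-6 m (from energy = 0.5644 eV, via λ = hc/E).
Ratio = 1.296e-5 / 2.197e-6 = 5.90.

5.90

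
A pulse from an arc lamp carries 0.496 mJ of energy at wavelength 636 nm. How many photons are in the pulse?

1.59e15 photons

Per-photon energy: E = 3.123e-19 J (from wavelength = 636 nm).
N = E_total / E_photon = 4.96e-4 J / 3.123e-19 J = 1.59e15.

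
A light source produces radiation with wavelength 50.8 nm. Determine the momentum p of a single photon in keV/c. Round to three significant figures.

0.0244 keV/c

In SI units: λ = 50.8 nm = 5.08e-8 m.
For a photon p = h/λ, so p = 1.304e-26 kg·m/s.
Converting to keV/c: p = 0.02441 keV/c ≈ 0.0244 keV/c.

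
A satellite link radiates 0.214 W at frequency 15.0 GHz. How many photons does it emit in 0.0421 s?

9.06 × 10^20 photons

Total energy: E_total = P·t = 0.214 × 0.0421 = 0.009009 J.
Per-photon energy: E = 9.939 × 10^-24 J.
N = E_total / E_photon = 9.06 × 10^20.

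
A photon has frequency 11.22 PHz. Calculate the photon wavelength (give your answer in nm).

26.7 nm

Take c = 2.99792458 × 10^8 m/s.
In SI units: f = 11.22 PHz = 1.122 × 10^16 Hz.
Since λ = c/f for a photon, λ = 2.672 × 10^-8 m.
Converting to nm: λ = 26.72 nm ≈ 26.7 nm.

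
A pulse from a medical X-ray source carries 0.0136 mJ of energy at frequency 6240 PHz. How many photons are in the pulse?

3.29e9 photons

Per-photon energy: E = 4.135e-15 J (from frequency = 6240 PHz).
N = E_total / E_photon = 1.36e-5 J / 4.135e-15 J = 3.29e9.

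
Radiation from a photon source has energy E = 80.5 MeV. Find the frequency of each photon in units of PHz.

1.95e7 PHz

Use h = 6.62607015e-34 J·s, 1 eV = 1.602176634e-19 J.
First convert: E = 80.5 MeV = 1.2898e-11 J.
For a photon f = E/h, so f = 1.946e22 Hz.
Converting to PHz: f = 1.946e7 PHz ≈ 1.95e7 PHz.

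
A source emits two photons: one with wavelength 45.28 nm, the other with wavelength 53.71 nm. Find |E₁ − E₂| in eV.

Using E = hc/λ: E₁ = 4.3870 × 10^-18 J, E₂ = 3.6985 × 10^-18 J.
|ΔE| = |4.3870 × 10^-18 − 3.6985 × 10^-18| = 6.89 × 10^-19 J = 4.30 eV.

4.30 eV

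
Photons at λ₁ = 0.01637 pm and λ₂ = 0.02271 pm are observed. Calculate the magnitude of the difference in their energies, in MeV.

21.1 MeV

Using E = hc/λ: E₁ = 1.2135·10^-11 J, E₂ = 8.7470·10^-12 J.
|ΔE| = |1.2135·10^-11 − 8.7470·10^-12| = 3.39·10^-12 J = 21.1 MeV.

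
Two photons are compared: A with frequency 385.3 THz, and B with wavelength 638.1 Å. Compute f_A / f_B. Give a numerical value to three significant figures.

f_A = 3.853 × 10^14 Hz (from frequency = 385.3 THz, via f given directly).
f_B = 4.698 × 10^15 Hz (from wavelength = 638.1 Å, via f = c/λ).
Ratio = 3.853 × 10^14 / 4.698 × 10^15 = 0.0820.

0.0820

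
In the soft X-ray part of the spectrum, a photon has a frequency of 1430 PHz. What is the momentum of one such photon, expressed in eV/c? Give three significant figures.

5910 eV/c

First convert: f = 1430 PHz = 1.43e18 Hz.
Apply p = hf/c: p = 3.161e-24 kg·m/s.
Converting to eV/c: p = 5914 eV/c ≈ 5910 eV/c.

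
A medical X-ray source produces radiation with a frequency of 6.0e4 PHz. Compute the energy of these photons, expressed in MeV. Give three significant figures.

Take h = 6.62607015e-34 J·s, 1 eV = 1.602176634e-19 J.
First convert: f = 6.0e4 PHz = 6.0e19 Hz.
The photon relation is E = hf, giving E = 3.976e-14 J.
Converting to MeV: E = 0.2481 MeV ≈ 0.248 MeV.

0.248 MeV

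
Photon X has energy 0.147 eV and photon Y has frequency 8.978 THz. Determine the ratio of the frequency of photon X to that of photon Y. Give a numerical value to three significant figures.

f_X = 3.554 × 10^13 Hz (from energy = 0.147 eV, via f = E/h).
f_Y = 8.978 × 10^12 Hz (from frequency = 8.978 THz, via f given directly).
Ratio = 3.554 × 10^13 / 8.978 × 10^12 = 3.96.

3.96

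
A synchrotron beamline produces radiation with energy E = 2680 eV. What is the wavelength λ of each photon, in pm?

463 pm

Convert to SI: E = 2680 eV = 4.2938 × 10^-16 J.
The photon relation is λ = hc/E, giving λ = 4.626 × 10^-10 m.
Converting to pm: λ = 462.6 pm ≈ 463 pm.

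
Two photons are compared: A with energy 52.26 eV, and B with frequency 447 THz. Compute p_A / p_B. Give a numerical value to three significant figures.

28.3

p_A = 2.793 × 10^-26 kg·m/s (from energy = 52.26 eV, via p = E/c).
p_B = 9.880 × 10^-28 kg·m/s (from frequency = 447 THz, via p = hf/c).
Ratio = 2.793 × 10^-26 / 9.880 × 10^-28 = 28.3.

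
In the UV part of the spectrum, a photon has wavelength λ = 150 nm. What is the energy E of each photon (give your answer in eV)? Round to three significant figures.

8.27 eV

Convert to SI: λ = 150 nm = 1.5·10^-7 m.
The photon relation is E = hc/λ, giving E = 1.324·10^-18 J.
Converting to eV: E = 8.266 eV ≈ 8.27 eV.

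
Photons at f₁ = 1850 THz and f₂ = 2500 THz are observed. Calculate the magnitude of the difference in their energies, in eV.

Using E = hf: E₁ = 1.226e-18 J, E₂ = 1.657e-18 J.
|ΔE| = |1.226e-18 − 1.657e-18| = 4.31e-19 J = 2.69 eV.

2.69 eV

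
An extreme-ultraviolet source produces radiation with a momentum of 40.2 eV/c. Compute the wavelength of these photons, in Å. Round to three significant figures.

308 Å

In SI units: p = 40.2 eV/c = 2.1484 × 10^-26 kg·m/s.
For a photon λ = h/p, so λ = 3.084 × 10^-8 m.
Converting to Å: λ = 308.4 Å ≈ 308 Å.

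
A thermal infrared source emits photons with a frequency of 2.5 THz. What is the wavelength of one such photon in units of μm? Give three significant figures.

In SI units: f = 2.5 THz = 2.5e12 Hz.
Apply λ = c/f: λ = 1.199e-4 m.
Converting to μm: λ = 119.9 μm ≈ 120 μm.

120 μm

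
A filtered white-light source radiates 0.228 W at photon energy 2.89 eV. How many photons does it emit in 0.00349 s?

Total energy: E_total = P·t = 0.228 × 0.00349 = 7.957 × 10^-4 J.
Per-photon energy: E = 4.630 × 10^-19 J.
N = E_total / E_photon = 1.72 × 10^15.

1.72 × 10^15 photons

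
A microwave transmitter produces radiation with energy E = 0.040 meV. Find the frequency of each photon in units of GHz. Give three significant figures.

In SI units: E = 0.040 meV = 6.4087e-24 J.
For a photon f = E/h, so f = 9.672e9 Hz.
Converting to GHz: f = 9.672 GHz ≈ 9.67 GHz.

9.67 GHz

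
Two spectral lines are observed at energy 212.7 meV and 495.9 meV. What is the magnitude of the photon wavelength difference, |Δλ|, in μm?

Using λ = hc/E: λ₁ = 5.8291e-6 m, λ₂ = 2.5002e-6 m.
|Δλ| = |5.8291e-6 − 2.5002e-6| = 3.33e-6 m = 3.33 μm.

3.33 μm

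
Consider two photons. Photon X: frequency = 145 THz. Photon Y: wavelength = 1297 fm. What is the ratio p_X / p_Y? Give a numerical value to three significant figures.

6.27e-7

p_X = 3.205e-28 kg·m/s (from frequency = 145 THz, via p = hf/c).
p_Y = 5.109e-22 kg·m/s (from wavelength = 1297 fm, via p = h/λ).
Ratio = 3.205e-28 / 5.109e-22 = 6.27e-7.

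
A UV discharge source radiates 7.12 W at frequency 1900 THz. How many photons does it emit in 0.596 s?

Total energy: E_total = P·t = 7.12 × 0.596 = 4.244 J.
Per-photon energy: E = 1.259e-18 J.
N = E_total / E_photon = 3.37e18.

3.37e18 photons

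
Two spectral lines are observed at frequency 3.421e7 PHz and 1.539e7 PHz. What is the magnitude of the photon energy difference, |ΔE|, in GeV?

0.0778 GeV

Using E = hf: E₁ = 2.2668e-11 J, E₂ = 1.0198e-11 J.
|ΔE| = |2.2668e-11 − 1.0198e-11| = 1.25e-11 J = 0.0778 GeV.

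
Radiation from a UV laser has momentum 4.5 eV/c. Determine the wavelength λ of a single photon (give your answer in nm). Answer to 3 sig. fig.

First convert: p = 4.5 eV/c = 2.4049e-27 kg·m/s.
For a photon λ = h/p, so λ = 2.755e-7 m.
Converting to nm: λ = 275.5 nm ≈ 276 nm.

276 nm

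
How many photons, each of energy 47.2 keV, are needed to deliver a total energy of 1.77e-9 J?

Per-photon energy: E = 7.562e-15 J (from energy = 47.2 keV).
N = E_total / E_photon = 1.77e-9 J / 7.562e-15 J = 2.34e5.

2.34e5 photons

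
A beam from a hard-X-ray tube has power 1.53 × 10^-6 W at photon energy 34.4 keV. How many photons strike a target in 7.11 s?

Total energy: E_total = P·t = 1.53 × 10^-6 × 7.11 = 1.088 × 10^-5 J.
Per-photon energy: E = 5.511 × 10^-15 J.
N = E_total / E_photon = 1.97 × 10^9.

1.97 × 10^9 photons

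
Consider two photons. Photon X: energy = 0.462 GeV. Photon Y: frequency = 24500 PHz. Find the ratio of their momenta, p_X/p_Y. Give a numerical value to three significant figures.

p_X = 2.469e-19 kg·m/s (from energy = 0.462 GeV, via p = E/c).
p_Y = 5.415e-23 kg·m/s (from frequency = 24500 PHz, via p = hf/c).
Ratio = 2.469e-19 / 5.415e-23 = 4560.

4560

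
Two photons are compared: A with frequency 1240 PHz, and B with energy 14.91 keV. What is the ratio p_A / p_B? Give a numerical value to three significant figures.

0.344

p_A = 2.741e-24 kg·m/s (from frequency = 1240 PHz, via p = hf/c).
p_B = 7.968e-24 kg·m/s (from energy = 14.91 keV, via p = E/c).
Ratio = 2.741e-24 / 7.968e-24 = 0.344.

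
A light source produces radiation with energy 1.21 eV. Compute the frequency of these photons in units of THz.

Convert to SI: E = 1.21 eV = 1.9386e-19 J.
The photon relation is f = E/h, giving f = 2.926e14 Hz.
Converting to THz: f = 292.6 THz ≈ 293 THz.

293 THz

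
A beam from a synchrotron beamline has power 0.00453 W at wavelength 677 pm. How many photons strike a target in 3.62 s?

5.59 × 10^13 photons

Total energy: E_total = P·t = 0.00453 × 3.62 = 0.01640 J.
Per-photon energy: E = 2.934 × 10^-16 J.
N = E_total / E_photon = 5.59 × 10^13.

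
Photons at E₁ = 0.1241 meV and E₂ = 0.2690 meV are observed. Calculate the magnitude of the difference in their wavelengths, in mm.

Using λ = hc/E: λ₁ = 0.0099907 m, λ₂ = 0.0046091 m.
|Δλ| = |0.0099907 − 0.0046091| = 0.00538 m = 5.38 mm.

5.38 mm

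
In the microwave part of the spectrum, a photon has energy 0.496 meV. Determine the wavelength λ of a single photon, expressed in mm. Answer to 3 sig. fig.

(h = 6.62607015 × 10^-34 J·s, c = 2.99792458 × 10^8 m/s, 1 eV = 1.602176634 × 10^-19 J.)
Convert to SI: E = 0.496 meV = 7.9468 × 10^-23 J.
Since λ = hc/E for a photon, λ = 0.002500 m.
Converting to mm: λ = 2.500 mm ≈ 2.50 mm.

2.50 mm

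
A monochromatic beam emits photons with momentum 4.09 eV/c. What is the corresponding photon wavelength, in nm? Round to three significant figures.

303 nm

Use h = 6.62607015e-34 J·s, c = 2.99792458e8 m/s, 1 eV = 1.602176634e-19 J.
Convert to SI: p = 4.09 eV/c = 2.1858e-27 kg·m/s.
For a photon λ = h/p, so λ = 3.031e-7 m.
Converting to nm: λ = 303.1 nm ≈ 303 nm.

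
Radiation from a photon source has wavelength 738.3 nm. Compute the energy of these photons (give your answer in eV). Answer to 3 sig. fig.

Convert to SI: λ = 738.3 nm = 7.383e-7 m.
Apply E = hc/λ: E = 2.691e-19 J.
Converting to eV: E = 1.679 eV ≈ 1.68 eV.

1.68 eV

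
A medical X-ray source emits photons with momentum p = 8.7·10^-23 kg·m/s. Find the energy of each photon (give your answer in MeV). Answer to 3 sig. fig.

0.163 MeV

Take c = 2.99792458·10^8 m/s, 1 eV = 1.602176634·10^-19 J.
Since E = pc for a photon, E = 2.608·10^-14 J.
Converting to MeV: E = 0.1628 MeV ≈ 0.163 MeV.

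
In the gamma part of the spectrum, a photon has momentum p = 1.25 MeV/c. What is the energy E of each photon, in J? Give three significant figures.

In SI units: p = 1.25 MeV/c = 6.6804e-22 kg·m/s.
Since E = pc for a photon, E = 2.003e-13 J.
So E ≈ 2.00e-13 J.

2.00e-13 J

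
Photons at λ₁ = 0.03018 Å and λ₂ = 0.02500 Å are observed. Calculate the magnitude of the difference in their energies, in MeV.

Using E = hc/λ: E₁ = 6.5820 × 10^-14 J, E₂ = 7.9458 × 10^-14 J.
|ΔE| = |6.5820 × 10^-14 − 7.9458 × 10^-14| = 1.36 × 10^-14 J = 0.0851 MeV.

0.0851 MeV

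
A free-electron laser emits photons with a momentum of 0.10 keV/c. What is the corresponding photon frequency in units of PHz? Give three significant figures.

24.2 PHz

Use h = 6.62607015 × 10^-34 J·s, c = 2.99792458 × 10^8 m/s, 1 eV = 1.602176634 × 10^-19 J.
First convert: p = 0.10 keV/c = 5.3443 × 10^-26 kg·m/s.
The photon relation is f = pc/h, giving f = 2.418 × 10^16 Hz.
Converting to PHz: f = 24.18 PHz ≈ 24.2 PHz.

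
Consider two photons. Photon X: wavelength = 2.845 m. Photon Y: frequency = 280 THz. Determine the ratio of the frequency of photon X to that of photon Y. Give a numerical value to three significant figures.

3.76e-7

f_X = 1.054e8 Hz (from wavelength = 2.845 m, via f = c/λ).
f_Y = 2.800e14 Hz (from frequency = 280 THz, via f given directly).
Ratio = 1.054e8 / 2.800e14 = 3.76e-7.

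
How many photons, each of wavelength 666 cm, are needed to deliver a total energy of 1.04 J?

3.49e25 photons

Per-photon energy: E = 2.983e-26 J (from wavelength = 666 cm).
N = E_total / E_photon = 1.04 J / 2.983e-26 J = 3.49e25.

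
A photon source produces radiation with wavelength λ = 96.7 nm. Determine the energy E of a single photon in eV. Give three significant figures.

12.8 eV

First convert: λ = 96.7 nm = 9.67 × 10^-8 m.
Since E = hc/λ for a photon, E = 2.054 × 10^-18 J.
Converting to eV: E = 12.82 eV ≈ 12.8 eV.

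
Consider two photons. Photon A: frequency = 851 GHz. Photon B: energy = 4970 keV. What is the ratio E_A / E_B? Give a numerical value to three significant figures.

7.08e-10

E_A = 5.639e-22 J (from frequency = 851 GHz, via E = hf).
E_B = 7.963e-13 J (from energy = 4970 keV, via E given directly).
Ratio = 5.639e-22 / 7.963e-13 = 7.08e-10.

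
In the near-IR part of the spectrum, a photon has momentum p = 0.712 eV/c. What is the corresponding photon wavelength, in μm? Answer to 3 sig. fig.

1.74 μm

(h = 6.62607015 × 10^-34 J·s, c = 2.99792458 × 10^8 m/s, 1 eV = 1.602176634 × 10^-19 J.)
In SI units: p = 0.712 eV/c = 3.8051 × 10^-28 kg·m/s.
Since λ = h/p for a photon, λ = 1.741 × 10^-6 m.
Converting to μm: λ = 1.741 μm ≈ 1.74 μm.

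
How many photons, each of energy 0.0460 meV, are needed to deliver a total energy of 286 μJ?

3.88e19 photons

Per-photon energy: E = 7.370e-24 J (from energy = 0.0460 meV).
N = E_total / E_photon = 2.86e-4 J / 7.370e-24 J = 3.88e19.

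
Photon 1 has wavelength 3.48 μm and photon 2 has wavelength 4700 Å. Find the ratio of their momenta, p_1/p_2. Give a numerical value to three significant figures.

0.135

p_1 = 1.904·10^-28 kg·m/s (from wavelength = 3.48 μm, via p = h/λ).
p_2 = 1.410·10^-27 kg·m/s (from wavelength = 4700 Å, via p = h/λ).
Ratio = 1.904·10^-28 / 1.410·10^-27 = 0.135.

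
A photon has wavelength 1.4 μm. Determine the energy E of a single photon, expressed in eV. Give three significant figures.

0.886 eV

(h = 6.62607015 × 10^-34 J·s, c = 2.99792458 × 10^8 m/s, 1 eV = 1.602176634 × 10^-19 J.)
Convert to SI: λ = 1.4 μm = 1.4 × 10^-6 m.
For a photon E = hc/λ, so E = 1.419 × 10^-19 J.
Converting to eV: E = 0.8856 eV ≈ 0.886 eV.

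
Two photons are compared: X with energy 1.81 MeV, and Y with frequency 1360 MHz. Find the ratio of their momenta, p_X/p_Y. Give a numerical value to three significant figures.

3.22 × 10^11

p_X = 9.673 × 10^-22 kg·m/s (from energy = 1.81 MeV, via p = E/c).
p_Y = 3.006 × 10^-33 kg·m/s (from frequency = 1360 MHz, via p = hf/c).
Ratio = 9.673 × 10^-22 / 3.006 × 10^-33 = 3.22 × 10^11.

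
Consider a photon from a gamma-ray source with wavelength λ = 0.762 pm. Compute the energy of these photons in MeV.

First convert: λ = 0.762 pm = 7.62 × 10^-13 m.
The photon relation is E = hc/λ, giving E = 2.607 × 10^-13 J.
Converting to MeV: E = 1.627 MeV ≈ 1.63 MeV.

1.63 MeV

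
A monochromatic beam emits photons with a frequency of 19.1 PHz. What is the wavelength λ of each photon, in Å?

157 Å

(c = 2.99792458 × 10^8 m/s.)
First convert: f = 19.1 PHz = 1.91 × 10^16 Hz.
The photon relation is λ = c/f, giving λ = 1.570 × 10^-8 m.
Converting to Å: λ = 157.0 Å ≈ 157 Å.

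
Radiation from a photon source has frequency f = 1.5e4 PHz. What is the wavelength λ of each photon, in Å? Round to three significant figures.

0.200 Å

In SI units: f = 1.5e4 PHz = 1.5e19 Hz.
For a photon λ = c/f, so λ = 1.999e-11 m.
Converting to Å: λ = 0.1999 Å ≈ 0.200 Å.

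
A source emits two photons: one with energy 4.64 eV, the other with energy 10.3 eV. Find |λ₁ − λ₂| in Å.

Using λ = hc/E: λ₁ = 2.672e-7 m, λ₂ = 1.204e-7 m.
|Δλ| = |2.672e-7 − 1.204e-7| = 1.47e-7 m = 1470 Å.

1470 Å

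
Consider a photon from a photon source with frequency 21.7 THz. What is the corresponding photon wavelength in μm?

Take c = 2.99792458 × 10^8 m/s.
Convert to SI: f = 21.7 THz = 2.17 × 10^13 Hz.
Since λ = c/f for a photon, λ = 1.382 × 10^-5 m.
Converting to μm: λ = 13.82 μm ≈ 13.8 μm.

13.8 μm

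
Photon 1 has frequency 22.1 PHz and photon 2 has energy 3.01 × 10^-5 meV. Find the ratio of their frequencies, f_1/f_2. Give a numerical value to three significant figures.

3.04 × 10^9

f_1 = 2.210 × 10^16 Hz (from frequency = 22.1 PHz, via f given directly).
f_2 = 7.278 × 10^6 Hz (from energy = 3.01 × 10^-5 meV, via f = E/h).
Ratio = 2.210 × 10^16 / 7.278 × 10^6 = 3.04 × 10^9.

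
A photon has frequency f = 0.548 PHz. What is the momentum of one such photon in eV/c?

In SI units: f = 0.548 PHz = 5.48e14 Hz.
For a photon p = hf/c, so p = 1.211e-27 kg·m/s.
Converting to eV/c: p = 2.266 eV/c ≈ 2.27 eV/c.

2.27 eV/c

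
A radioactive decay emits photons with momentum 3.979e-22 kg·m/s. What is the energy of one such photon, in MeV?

0.745 MeV

Take c = 2.99792458e8 m/s, 1 eV = 1.602176634e-19 J.
The photon relation is E = pc, giving E = 1.193e-13 J.
Converting to MeV: E = 0.7445 MeV ≈ 0.745 MeV.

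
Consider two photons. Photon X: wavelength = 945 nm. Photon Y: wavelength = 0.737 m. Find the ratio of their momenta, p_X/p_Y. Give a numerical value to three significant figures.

7.80·10^5

p_X = 7.012·10^-28 kg·m/s (from wavelength = 945 nm, via p = h/λ).
p_Y = 8.991·10^-34 kg·m/s (from wavelength = 0.737 m, via p = h/λ).
Ratio = 7.012·10^-28 / 8.991·10^-34 = 7.80·10^5.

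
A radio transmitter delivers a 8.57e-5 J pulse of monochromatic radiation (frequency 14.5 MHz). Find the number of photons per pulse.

Per-photon energy: E = 9.608e-27 J (from frequency = 14.5 MHz).
N = E_total / E_photon = 8.57e-5 J / 9.608e-27 J = 8.92e21.

8.92e21 photons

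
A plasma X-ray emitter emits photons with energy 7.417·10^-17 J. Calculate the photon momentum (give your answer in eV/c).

For a photon p = E/c, so p = 2.474·10^-25 kg·m/s.
Converting to eV/c: p = 462.9 eV/c ≈ 463 eV/c.

463 eV/c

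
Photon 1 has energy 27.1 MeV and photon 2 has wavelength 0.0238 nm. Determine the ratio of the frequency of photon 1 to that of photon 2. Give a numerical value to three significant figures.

520

f_1 = 6.553 × 10^21 Hz (from energy = 27.1 MeV, via f = E/h).
f_2 = 1.260 × 10^19 Hz (from wavelength = 0.0238 nm, via f = c/λ).
Ratio = 6.553 × 10^21 / 1.260 × 10^19 = 520.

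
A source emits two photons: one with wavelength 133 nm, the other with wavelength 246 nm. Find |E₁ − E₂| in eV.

Using E = hc/λ: E₁ = 1.494 × 10^-18 J, E₂ = 8.075 × 10^-19 J.
|ΔE| = |1.494 × 10^-18 − 8.075 × 10^-19| = 6.86 × 10^-19 J = 4.28 eV.

4.28 eV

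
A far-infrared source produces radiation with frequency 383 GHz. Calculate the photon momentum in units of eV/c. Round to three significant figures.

1.58 × 10^-3 eV/c

Use h = 6.62607015 × 10^-34 J·s, c = 2.99792458 × 10^8 m/s, 1 eV = 1.602176634 × 10^-19 J.
Convert to SI: f = 383 GHz = 3.83 × 10^11 Hz.
Since p = hf/c for a photon, p = 8.465 × 10^-31 kg·m/s.
Converting to eV/c: p = 0.001584 eV/c ≈ 1.58 × 10^-3 eV/c.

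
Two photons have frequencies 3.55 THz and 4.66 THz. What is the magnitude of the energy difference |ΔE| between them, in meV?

Using E = hf: E₁ = 2.352 × 10^-21 J, E₂ = 3.088 × 10^-21 J.
|ΔE| = |2.352 × 10^-21 − 3.088 × 10^-21| = 7.35 × 10^-22 J = 4.59 meV.

4.59 meV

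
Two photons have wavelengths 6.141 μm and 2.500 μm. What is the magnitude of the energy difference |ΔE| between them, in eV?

Using E = hc/λ: E₁ = 3.2347·10^-20 J, E₂ = 7.9458·10^-20 J.
|ΔE| = |3.2347·10^-20 − 7.9458·10^-20| = 4.71·10^-20 J = 0.294 eV.

0.294 eV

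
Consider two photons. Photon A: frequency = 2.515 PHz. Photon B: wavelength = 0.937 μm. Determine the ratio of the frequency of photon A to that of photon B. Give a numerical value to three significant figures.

7.86

f_A = 2.515e15 Hz (from frequency = 2.515 PHz, via f given directly).
f_B = 3.199e14 Hz (from wavelength = 0.937 μm, via f = c/λ).
Ratio = 2.515e15 / 3.199e14 = 7.86.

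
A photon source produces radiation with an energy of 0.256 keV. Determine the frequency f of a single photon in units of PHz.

Use h = 6.62607015e-34 J·s, 1 eV = 1.602176634e-19 J.
First convert: E = 0.256 keV = 4.1016e-17 J.
The photon relation is f = E/h, giving f = 6.190e16 Hz.
Converting to PHz: f = 61.90 PHz ≈ 61.9 PHz.

61.9 PHz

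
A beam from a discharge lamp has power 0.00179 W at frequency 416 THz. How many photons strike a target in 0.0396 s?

Total energy: E_total = P·t = 0.00179 × 0.0396 = 7.088e-5 J.
Per-photon energy: E = 2.756e-19 J.
N = E_total / E_photon = 2.57e14.

2.57e14 photons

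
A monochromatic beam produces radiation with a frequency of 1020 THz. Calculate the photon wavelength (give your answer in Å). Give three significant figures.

Take c = 2.99792458 × 10^8 m/s.
First convert: f = 1020 THz = 1.02 × 10^15 Hz.
For a photon λ = c/f, so λ = 2.939 × 10^-7 m.
Converting to Å: λ = 2939 Å ≈ 2940 Å.

2940 Å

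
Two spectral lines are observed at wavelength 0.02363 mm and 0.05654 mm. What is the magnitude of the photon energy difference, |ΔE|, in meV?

30.5 meV

Using E = hc/λ: E₁ = 8.4065 × 10^-21 J, E₂ = 3.5133 × 10^-21 J.
|ΔE| = |8.4065 × 10^-21 − 3.5133 × 10^-21| = 4.89 × 10^-21 J = 30.5 meV.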